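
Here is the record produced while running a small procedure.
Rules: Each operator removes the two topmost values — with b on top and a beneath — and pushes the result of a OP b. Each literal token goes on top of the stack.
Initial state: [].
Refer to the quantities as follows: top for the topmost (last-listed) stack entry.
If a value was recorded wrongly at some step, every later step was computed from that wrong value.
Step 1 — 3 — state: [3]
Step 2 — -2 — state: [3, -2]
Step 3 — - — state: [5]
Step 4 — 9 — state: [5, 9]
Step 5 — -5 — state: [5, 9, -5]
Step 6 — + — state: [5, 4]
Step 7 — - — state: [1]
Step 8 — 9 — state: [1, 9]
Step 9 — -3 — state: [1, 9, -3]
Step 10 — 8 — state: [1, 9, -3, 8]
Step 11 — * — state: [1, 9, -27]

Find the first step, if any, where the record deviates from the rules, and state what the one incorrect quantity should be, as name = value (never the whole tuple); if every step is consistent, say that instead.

step 11, top = -24

Step 1: push 3: top = 3 — matches.
Step 2: push -2: top = -2 — consistent with the record.
Step 3: 3 - -2 = 5 — no discrepancy.
Step 4: push 9: top = 9 — matches.
Step 5: push -5: top = -5 — in agreement.
Step 6: 9 + -5 = 4 — confirmed correct.
Step 7: 5 - 4 = 1 — agrees with the record.
Step 8: push 9: top = 9 — verified.
Step 9: push -3: top = -3 — same as recorded.
Step 10: push 8: top = 8 — confirmed correct.
Step 11: -3 * 8 = -24 — the recorded entry deviates here.
That makes step 11 the first incorrect line — top = -24 is what it should show.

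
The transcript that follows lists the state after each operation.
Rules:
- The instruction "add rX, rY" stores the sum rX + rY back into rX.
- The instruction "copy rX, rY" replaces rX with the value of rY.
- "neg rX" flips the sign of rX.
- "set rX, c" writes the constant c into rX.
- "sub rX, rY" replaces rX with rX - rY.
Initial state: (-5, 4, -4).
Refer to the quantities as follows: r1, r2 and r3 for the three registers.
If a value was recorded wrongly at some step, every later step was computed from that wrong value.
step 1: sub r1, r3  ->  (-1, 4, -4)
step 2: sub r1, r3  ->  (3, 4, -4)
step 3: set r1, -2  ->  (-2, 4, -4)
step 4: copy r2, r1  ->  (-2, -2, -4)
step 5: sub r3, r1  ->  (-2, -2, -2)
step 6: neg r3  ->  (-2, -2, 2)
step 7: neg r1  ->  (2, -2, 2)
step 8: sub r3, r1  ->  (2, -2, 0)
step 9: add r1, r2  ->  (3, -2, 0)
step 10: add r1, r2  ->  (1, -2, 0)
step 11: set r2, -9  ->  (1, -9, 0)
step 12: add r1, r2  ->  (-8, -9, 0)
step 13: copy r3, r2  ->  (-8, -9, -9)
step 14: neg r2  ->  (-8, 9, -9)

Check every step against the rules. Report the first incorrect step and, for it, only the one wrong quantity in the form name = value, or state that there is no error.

step 9, r1 = 0

Recomputing the run from the initial state:
step 1: r1 = -1, r2 = 4, r3 = -4
step 2: r1 = 3, r2 = 4, r3 = -4
step 3: r1 = -2, r2 = 4, r3 = -4
step 4: r1 = -2, r2 = -2, r3 = -4
step 5: r1 = -2, r2 = -2, r3 = -2
step 6: r1 = -2, r2 = -2, r3 = 2
step 7: r1 = 2, r2 = -2, r3 = 2
step 8: r1 = 2, r2 = -2, r3 = 0
step 9: r1 = 0, r2 = -2, r3 = 0
step 10: r1 = -2, r2 = -2, r3 = 0
step 11: r1 = -2, r2 = -9, r3 = 0
step 12: r1 = -11, r2 = -9, r3 = 0
step 13: r1 = -11, r2 = -9, r3 = -9
step 14: r1 = -11, r2 = 9, r3 = -9
The first disagreement with the transcript is at step 9, where the value should be r1 = 0.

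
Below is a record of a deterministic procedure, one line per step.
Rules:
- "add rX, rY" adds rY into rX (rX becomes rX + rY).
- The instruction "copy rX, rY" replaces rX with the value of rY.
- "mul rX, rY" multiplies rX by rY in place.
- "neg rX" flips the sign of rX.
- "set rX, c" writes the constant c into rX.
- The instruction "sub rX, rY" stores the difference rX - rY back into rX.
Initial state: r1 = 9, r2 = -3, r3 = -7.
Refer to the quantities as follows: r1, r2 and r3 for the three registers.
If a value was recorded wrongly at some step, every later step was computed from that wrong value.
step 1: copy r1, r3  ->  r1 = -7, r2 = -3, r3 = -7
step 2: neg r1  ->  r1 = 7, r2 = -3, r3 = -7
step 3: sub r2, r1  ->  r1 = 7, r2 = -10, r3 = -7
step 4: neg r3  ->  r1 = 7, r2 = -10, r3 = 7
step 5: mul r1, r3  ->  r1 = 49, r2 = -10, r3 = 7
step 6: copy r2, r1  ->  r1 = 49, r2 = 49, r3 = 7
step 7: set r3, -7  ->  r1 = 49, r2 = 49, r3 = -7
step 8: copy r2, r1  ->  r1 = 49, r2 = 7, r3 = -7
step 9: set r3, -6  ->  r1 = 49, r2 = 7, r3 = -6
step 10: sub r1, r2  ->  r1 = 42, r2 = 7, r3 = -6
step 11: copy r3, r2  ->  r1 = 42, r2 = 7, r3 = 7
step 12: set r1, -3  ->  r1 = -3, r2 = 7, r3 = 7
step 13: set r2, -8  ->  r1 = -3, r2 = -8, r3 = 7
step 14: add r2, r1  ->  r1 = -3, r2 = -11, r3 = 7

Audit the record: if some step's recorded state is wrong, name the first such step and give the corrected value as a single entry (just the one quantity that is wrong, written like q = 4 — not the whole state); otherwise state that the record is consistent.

step 8, r2 = 49

step 1: r1 = -7 -> no discrepancy
step 2: r1 = -(-7) = 7 -> agrees with the record
step 3: r2 = -3 - 7 = -10 -> exactly as logged
step 4: r3 = -(-7) = 7 -> exactly as logged
step 5: r1 = 7 * 7 = 49 -> agrees with the record
step 6: r2 = 49 -> matches
step 7: r3 = -7 -> no discrepancy
step 8: r2 = 49 -> the entry is off here
First deviation found at step 8; the corrected entry is r2 = 49.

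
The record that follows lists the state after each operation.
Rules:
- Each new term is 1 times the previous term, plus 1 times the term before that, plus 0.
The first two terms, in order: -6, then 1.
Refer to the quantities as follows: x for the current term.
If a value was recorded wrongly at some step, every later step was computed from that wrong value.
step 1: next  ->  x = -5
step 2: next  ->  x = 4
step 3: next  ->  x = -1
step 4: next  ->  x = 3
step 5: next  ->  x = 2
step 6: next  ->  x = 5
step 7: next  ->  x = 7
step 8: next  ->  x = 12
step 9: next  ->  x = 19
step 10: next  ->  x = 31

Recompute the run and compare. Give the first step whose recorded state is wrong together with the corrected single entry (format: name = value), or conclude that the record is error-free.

step 2, x = -4

1. x = 1*(1) + (1)*(-6) + (0) = -5 (same as recorded)
2. x = 1*(-5) + (1)*(1) + (0) = -4 (this is not what the record shows)
The audit stops at step 2: the recorded entry is wrong and should be x = -4.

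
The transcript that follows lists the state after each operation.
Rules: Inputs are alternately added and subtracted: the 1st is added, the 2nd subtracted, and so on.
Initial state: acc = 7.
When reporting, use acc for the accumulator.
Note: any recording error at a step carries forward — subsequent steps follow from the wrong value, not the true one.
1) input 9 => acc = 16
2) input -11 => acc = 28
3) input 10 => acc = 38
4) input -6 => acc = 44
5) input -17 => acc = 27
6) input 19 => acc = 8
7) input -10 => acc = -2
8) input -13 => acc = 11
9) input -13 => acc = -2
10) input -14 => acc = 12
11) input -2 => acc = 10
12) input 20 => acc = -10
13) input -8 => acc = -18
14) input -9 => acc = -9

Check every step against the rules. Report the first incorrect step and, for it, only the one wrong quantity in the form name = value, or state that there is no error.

step 2, acc = 27

1. acc = 7 + 9 = 16 (in agreement)
2. acc = 16 - -11 = 27 (the recorded entry deviates here)
Conclusion: step 2 carries the first error; the entry should be acc = 27.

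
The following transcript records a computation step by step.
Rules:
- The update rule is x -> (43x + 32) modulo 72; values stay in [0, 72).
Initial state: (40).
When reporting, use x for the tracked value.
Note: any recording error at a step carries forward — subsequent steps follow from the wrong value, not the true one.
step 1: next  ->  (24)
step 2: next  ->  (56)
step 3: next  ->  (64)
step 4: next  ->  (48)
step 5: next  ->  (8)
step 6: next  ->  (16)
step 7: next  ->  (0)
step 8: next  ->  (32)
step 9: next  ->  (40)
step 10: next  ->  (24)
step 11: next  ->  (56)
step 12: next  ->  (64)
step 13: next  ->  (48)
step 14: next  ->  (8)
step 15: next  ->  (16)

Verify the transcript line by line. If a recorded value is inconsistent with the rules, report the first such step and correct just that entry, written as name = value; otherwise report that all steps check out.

step 1: x = (43*40 + 32) mod 72 = 24 -> exactly as logged
step 2: x = (43*24 + 32) mod 72 = 56 -> consistent with the transcript
step 3: x = (43*56 + 32) mod 72 = 64 -> verified
step 4: x = (43*64 + 32) mod 72 = 48 -> consistent with the transcript
step 5: x = (43*48 + 32) mod 72 = 8 -> confirmed correct
step 6: x = (43*8 + 32) mod 72 = 16 -> agrees with the transcript
step 7: x = (43*16 + 32) mod 72 = 0 -> checks out
step 8: x = (43*0 + 32) mod 72 = 32 -> exactly as logged
step 9: x = (43*32 + 32) mod 72 = 40 -> matches
step 10: x = (43*40 + 32) mod 72 = 24 -> verified
step 11: x = (43*24 + 32) mod 72 = 56 -> matches
step 12: x = (43*56 + 32) mod 72 = 64 -> exactly as logged
step 13: x = (43*64 + 32) mod 72 = 48 -> checks out
step 14: x = (43*48 + 32) mod 72 = 8 -> exactly as logged
step 15: x = (43*8 + 32) mod 72 = 16 -> verified
The recomputation confirms every line.

no error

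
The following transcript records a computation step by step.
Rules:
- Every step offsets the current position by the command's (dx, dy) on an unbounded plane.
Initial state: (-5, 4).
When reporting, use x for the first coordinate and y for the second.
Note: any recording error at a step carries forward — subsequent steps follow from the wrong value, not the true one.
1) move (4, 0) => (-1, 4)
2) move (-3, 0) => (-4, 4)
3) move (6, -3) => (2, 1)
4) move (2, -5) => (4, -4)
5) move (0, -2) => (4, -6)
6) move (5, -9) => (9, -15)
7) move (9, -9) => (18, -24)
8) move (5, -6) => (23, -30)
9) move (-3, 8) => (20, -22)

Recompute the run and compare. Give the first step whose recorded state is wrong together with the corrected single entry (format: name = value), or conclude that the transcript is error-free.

Step 1: x = -5 + (4) = -1, y = 4 + (0) = 4 — agrees with the transcript.
Step 2: x = -1 + (-3) = -4, y = 4 + (0) = 4 — verified.
Step 3: x = -4 + (6) = 2, y = 4 + (-3) = 1 — in agreement.
Step 4: x = 2 + (2) = 4, y = 1 + (-5) = -4 — matches.
Step 5: x = 4 + (0) = 4, y = -4 + (-2) = -6 — consistent with the transcript.
Step 6: x = 4 + (5) = 9, y = -6 + (-9) = -15 — agrees with the transcript.
Step 7: x = 9 + (9) = 18, y = -15 + (-9) = -24 — verified.
Step 8: x = 18 + (5) = 23, y = -24 + (-6) = -30 — in agreement.
Step 9: x = 23 + (-3) = 20, y = -30 + (8) = -22 — verified.
The whole run recomputes cleanly — no discrepancies.

no error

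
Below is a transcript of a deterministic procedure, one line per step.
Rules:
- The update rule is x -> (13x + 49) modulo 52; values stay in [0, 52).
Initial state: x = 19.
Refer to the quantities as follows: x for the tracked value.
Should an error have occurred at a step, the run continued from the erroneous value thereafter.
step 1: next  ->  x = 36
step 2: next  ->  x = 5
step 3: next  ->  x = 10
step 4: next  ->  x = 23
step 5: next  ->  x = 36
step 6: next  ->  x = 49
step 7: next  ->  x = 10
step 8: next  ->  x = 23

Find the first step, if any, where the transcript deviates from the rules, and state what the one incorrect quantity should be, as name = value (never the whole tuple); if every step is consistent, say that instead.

Step 1: x = (13*19 + 49) mod 52 = 36 — confirmed correct.
Step 2: x = (13*36 + 49) mod 52 = 49 — the transcript disagrees here.
Step 2 is the first one off; corrected, x = 49.

step 2, x = 49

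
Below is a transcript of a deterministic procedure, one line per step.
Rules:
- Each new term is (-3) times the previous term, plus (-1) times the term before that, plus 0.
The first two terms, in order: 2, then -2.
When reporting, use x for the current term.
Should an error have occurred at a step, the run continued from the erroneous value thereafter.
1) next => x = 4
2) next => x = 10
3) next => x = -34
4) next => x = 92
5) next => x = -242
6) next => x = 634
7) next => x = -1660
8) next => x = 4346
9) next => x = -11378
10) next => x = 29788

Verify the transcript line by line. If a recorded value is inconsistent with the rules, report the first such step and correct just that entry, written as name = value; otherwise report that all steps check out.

step 2, x = -10

Step 1: x = -3*(-2) + (-1)*(2) + (0) = 4 — confirmed correct.
Step 2: x = -3*(4) + (-1)*(-2) + (0) = -10 — a discrepancy with the transcript.
Step 2 is the first one off; corrected, x = -10.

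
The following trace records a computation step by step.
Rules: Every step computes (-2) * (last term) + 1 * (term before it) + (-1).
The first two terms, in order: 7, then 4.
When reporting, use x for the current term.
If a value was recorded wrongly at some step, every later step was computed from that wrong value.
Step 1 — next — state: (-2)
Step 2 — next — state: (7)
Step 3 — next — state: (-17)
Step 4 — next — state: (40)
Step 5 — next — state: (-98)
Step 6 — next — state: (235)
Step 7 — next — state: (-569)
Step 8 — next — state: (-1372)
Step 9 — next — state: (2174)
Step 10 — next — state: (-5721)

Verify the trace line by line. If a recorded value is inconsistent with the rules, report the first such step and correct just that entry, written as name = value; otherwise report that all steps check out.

step 8, x = 1372

1. x = -2*(4) + (1)*(7) + (-1) = -2 (checks out)
2. x = -2*(-2) + (1)*(4) + (-1) = 7 (consistent with the trace)
3. x = -2*(7) + (1)*(-2) + (-1) = -17 (no discrepancy)
4. x = -2*(-17) + (1)*(7) + (-1) = 40 (confirmed correct)
5. x = -2*(40) + (1)*(-17) + (-1) = -98 (consistent with the trace)
6. x = -2*(-98) + (1)*(40) + (-1) = 235 (confirmed correct)
7. x = -2*(235) + (1)*(-98) + (-1) = -569 (consistent with the trace)
8. x = -2*(-569) + (1)*(235) + (-1) = 1372 (a discrepancy with the trace)
So the first discrepancy is step 8, where the right value is x = 1372.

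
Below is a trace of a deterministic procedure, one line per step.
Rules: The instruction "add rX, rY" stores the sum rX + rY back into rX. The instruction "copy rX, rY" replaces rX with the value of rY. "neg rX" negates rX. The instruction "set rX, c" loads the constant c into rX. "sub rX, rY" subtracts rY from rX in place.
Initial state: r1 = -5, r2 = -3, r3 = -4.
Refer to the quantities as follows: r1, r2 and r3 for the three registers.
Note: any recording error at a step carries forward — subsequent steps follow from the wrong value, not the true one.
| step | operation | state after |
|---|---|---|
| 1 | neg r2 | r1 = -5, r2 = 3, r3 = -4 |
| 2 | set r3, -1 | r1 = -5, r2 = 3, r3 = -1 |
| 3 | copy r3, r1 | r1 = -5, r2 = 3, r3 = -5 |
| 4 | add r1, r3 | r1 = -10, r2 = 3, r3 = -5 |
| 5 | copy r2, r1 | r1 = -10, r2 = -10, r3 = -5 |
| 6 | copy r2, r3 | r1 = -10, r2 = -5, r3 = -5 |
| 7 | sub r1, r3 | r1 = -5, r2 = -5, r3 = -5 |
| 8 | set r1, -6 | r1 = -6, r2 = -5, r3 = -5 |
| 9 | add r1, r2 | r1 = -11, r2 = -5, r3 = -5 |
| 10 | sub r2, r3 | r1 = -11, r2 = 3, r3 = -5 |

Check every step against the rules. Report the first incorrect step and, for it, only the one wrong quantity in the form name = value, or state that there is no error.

step 10, r2 = 0

step 1: r2 = -(-3) = 3 -> verified
step 2: r3 = -1 -> consistent with the trace
step 3: r3 = -5 -> same as recorded
step 4: r1 = -5 + -5 = -10 -> no discrepancy
step 5: r2 = -10 -> checks out
step 6: r2 = -5 -> exactly as logged
step 7: r1 = -10 - -5 = -5 -> matches
step 8: r1 = -6 -> exactly as logged
step 9: r1 = -6 + -5 = -11 -> agrees with the trace
step 10: r2 = -5 - -5 = 0 -> the entry is off here
So the first discrepancy is step 10, where the right value is r2 = 0.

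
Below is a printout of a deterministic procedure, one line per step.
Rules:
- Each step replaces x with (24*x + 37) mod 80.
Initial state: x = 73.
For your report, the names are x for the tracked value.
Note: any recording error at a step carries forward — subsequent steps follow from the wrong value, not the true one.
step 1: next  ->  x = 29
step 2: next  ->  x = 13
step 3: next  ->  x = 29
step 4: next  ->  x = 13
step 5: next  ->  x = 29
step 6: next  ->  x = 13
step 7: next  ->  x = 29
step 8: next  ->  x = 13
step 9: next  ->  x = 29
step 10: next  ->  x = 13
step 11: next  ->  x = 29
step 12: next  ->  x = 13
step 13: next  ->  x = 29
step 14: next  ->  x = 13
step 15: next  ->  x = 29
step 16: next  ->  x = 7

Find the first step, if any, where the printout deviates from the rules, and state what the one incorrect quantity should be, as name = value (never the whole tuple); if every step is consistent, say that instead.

step 1: x = (24*73 + 37) mod 80 = 29 -> in agreement
step 2: x = (24*29 + 37) mod 80 = 13 -> consistent with the printout
step 3: x = (24*13 + 37) mod 80 = 29 -> matches
step 4: x = (24*29 + 37) mod 80 = 13 -> confirmed correct
step 5: x = (24*13 + 37) mod 80 = 29 -> checks out
step 6: x = (24*29 + 37) mod 80 = 13 -> same as recorded
step 7: x = (24*13 + 37) mod 80 = 29 -> agrees with the printout
step 8: x = (24*29 + 37) mod 80 = 13 -> checks out
step 9: x = (24*13 + 37) mod 80 = 29 -> confirmed correct
step 10: x = (24*29 + 37) mod 80 = 13 -> confirmed correct
step 11: x = (24*13 + 37) mod 80 = 29 -> checks out
step 12: x = (24*29 + 37) mod 80 = 13 -> exactly as logged
step 13: x = (24*13 + 37) mod 80 = 29 -> same as recorded
step 14: x = (24*29 + 37) mod 80 = 13 -> confirmed correct
step 15: x = (24*13 + 37) mod 80 = 29 -> consistent with the printout
step 16: x = (24*29 + 37) mod 80 = 13 -> a discrepancy with the printout
The earliest wrong entry is at step 16: it should read x = 13.

step 16, x = 13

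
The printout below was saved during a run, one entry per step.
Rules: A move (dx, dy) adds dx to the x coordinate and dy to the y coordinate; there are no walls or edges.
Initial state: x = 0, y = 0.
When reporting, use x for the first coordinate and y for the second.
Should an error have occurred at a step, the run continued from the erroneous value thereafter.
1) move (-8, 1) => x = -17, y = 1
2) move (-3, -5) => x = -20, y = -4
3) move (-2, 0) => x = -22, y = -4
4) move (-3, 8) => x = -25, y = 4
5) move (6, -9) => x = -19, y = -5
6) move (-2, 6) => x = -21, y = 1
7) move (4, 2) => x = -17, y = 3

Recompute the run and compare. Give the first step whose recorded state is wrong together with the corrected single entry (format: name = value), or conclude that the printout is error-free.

Recomputing the run from the initial state:
step 1: x = -8, y = 1
step 2: x = -11, y = -4
step 3: x = -13, y = -4
step 4: x = -16, y = 4
step 5: x = -10, y = -5
step 6: x = -12, y = 1
step 7: x = -8, y = 3
The first disagreement with the printout is at step 1, where the value should be x = -8.

step 1, x = -8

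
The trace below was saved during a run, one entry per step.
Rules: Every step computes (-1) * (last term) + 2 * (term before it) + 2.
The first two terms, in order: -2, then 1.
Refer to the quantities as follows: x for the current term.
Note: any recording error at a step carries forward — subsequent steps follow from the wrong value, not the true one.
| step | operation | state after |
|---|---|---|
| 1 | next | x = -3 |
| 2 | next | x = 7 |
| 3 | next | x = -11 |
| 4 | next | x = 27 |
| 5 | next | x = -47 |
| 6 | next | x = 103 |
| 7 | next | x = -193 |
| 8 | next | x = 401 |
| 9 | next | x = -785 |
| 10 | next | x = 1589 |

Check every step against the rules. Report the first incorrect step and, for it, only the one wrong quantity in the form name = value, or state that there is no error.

step 7, x = -195

Recomputing the run from the initial state:
step 1: x = -3
step 2: x = 7
step 3: x = -11
step 4: x = 27
step 5: x = -47
step 6: x = 103
step 7: x = -195
step 8: x = 403
step 9: x = -791
step 10: x = 1599
The first disagreement with the trace is at step 7, where the value should be x = -195.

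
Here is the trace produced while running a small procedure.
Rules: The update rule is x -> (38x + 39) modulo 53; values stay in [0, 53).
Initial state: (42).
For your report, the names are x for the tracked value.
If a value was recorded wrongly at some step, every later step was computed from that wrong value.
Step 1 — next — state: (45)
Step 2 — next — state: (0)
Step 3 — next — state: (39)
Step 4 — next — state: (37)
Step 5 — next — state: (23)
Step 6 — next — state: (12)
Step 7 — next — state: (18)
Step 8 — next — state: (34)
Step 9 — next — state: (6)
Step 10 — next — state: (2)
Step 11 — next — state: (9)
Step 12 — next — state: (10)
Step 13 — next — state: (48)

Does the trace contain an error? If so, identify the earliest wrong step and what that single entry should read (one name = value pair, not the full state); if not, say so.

step 1: x = (38*42 + 39) mod 53 = 45 -> no discrepancy
step 2: x = (38*45 + 39) mod 53 = 0 -> confirmed correct
step 3: x = (38*0 + 39) mod 53 = 39 -> no discrepancy
step 4: x = (38*39 + 39) mod 53 = 37 -> no discrepancy
step 5: x = (38*37 + 39) mod 53 = 14 -> the recorded entry deviates here
First incorrect step: 5; the correct value is x = 14.

step 5, x = 14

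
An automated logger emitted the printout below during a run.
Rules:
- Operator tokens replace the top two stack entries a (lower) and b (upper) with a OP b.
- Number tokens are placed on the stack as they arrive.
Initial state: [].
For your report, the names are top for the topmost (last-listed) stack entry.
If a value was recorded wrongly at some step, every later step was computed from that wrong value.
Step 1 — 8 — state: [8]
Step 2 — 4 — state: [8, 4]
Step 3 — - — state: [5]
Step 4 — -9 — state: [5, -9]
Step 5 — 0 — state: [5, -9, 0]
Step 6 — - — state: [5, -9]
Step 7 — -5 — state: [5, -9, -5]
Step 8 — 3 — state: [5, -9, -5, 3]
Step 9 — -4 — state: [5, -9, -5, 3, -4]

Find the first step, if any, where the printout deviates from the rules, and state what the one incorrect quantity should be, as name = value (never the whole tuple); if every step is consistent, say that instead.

step 3, top = 4

Recomputing the run from the initial state:
step 1: [8]
step 2: [8, 4]
step 3: [4]
step 4: [4, -9]
step 5: [4, -9, 0]
step 6: [4, -9]
step 7: [4, -9, -5]
step 8: [4, -9, -5, 3]
step 9: [4, -9, -5, 3, -4]
The first disagreement with the printout is at step 3, where the value should be top = 4.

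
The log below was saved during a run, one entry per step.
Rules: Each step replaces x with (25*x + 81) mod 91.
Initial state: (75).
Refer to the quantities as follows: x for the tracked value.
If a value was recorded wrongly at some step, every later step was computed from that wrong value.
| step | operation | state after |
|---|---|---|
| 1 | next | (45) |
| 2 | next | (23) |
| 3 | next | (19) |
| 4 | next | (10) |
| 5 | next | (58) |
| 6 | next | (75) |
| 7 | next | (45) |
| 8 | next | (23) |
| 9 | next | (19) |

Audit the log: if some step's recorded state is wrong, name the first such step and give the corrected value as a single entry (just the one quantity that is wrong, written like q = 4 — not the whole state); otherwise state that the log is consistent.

Recomputing the run from the initial state:
step 1: x = 45
step 2: x = 23
step 3: x = 19
step 4: x = 10
step 5: x = 58
step 6: x = 75
step 7: x = 45
step 8: x = 23
step 9: x = 19
This matches the log at every step.

no error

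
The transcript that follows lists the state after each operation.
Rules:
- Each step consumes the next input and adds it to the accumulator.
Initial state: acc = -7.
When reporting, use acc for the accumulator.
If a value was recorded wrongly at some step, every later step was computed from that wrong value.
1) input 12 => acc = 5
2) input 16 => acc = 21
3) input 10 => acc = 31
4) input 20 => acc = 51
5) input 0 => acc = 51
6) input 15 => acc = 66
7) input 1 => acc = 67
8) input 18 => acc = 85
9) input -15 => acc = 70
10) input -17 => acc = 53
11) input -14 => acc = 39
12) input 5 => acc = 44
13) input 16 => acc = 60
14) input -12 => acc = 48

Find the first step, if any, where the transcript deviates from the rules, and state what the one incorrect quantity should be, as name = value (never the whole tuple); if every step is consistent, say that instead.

no error

Recomputing the run from the initial state:
step 1: acc = 5
step 2: acc = 21
step 3: acc = 31
step 4: acc = 51
step 5: acc = 51
step 6: acc = 66
step 7: acc = 67
step 8: acc = 85
step 9: acc = 70
step 10: acc = 53
step 11: acc = 39
step 12: acc = 44
step 13: acc = 60
step 14: acc = 48
This matches the transcript at every step.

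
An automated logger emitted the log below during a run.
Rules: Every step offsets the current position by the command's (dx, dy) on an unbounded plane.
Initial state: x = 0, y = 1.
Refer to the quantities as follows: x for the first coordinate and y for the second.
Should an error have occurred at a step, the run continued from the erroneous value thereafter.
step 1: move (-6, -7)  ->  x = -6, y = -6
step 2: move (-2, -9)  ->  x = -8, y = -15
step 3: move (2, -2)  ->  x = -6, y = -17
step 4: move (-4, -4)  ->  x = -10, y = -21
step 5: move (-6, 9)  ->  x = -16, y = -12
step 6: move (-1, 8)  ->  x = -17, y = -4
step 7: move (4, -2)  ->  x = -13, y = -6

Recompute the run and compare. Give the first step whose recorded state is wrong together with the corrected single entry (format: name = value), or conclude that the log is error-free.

no error

Recomputing the run from the initial state:
step 1: x = -6, y = -6
step 2: x = -8, y = -15
step 3: x = -6, y = -17
step 4: x = -10, y = -21
step 5: x = -16, y = -12
step 6: x = -17, y = -4
step 7: x = -13, y = -6
This matches the log at every step.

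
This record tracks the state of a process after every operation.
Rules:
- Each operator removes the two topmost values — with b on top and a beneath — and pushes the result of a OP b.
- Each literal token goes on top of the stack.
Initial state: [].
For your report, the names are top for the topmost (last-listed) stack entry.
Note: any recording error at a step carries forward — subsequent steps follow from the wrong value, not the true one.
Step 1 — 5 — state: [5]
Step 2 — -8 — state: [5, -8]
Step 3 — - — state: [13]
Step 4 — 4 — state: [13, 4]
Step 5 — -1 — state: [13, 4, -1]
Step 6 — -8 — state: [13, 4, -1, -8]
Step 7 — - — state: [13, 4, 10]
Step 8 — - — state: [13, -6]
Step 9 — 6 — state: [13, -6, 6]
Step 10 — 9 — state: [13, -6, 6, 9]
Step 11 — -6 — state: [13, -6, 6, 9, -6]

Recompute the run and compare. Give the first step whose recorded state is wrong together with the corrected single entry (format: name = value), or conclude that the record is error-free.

Recomputing the run from the initial state:
step 1: [5]
step 2: [5, -8]
step 3: [13]
step 4: [13, 4]
step 5: [13, 4, -1]
step 6: [13, 4, -1, -8]
step 7: [13, 4, 7]
step 8: [13, -3]
step 9: [13, -3, 6]
step 10: [13, -3, 6, 9]
step 11: [13, -3, 6, 9, -6]
The first disagreement with the record is at step 7, where the value should be top = 7.

step 7, top = 7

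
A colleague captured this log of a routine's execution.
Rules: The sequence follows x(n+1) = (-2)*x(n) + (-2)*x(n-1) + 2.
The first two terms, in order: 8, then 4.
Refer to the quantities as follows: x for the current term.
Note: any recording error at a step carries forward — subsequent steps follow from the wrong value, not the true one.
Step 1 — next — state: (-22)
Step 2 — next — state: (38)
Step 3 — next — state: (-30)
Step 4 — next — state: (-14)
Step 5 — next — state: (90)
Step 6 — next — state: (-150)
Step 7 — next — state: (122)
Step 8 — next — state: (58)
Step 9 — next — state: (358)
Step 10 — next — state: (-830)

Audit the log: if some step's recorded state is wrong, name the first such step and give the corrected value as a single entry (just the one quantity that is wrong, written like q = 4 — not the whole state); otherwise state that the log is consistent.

step 9, x = -358

Step 1: x = -2*(4) + (-2)*(8) + (2) = -22 — no discrepancy.
Step 2: x = -2*(-22) + (-2)*(4) + (2) = 38 — exactly as logged.
Step 3: x = -2*(38) + (-2)*(-22) + (2) = -30 — consistent with the log.
Step 4: x = -2*(-30) + (-2)*(38) + (2) = -14 — in agreement.
Step 5: x = -2*(-14) + (-2)*(-30) + (2) = 90 — no discrepancy.
Step 6: x = -2*(90) + (-2)*(-14) + (2) = -150 — exactly as logged.
Step 7: x = -2*(-150) + (-2)*(90) + (2) = 122 — exactly as logged.
Step 8: x = -2*(122) + (-2)*(-150) + (2) = 58 — checks out.
Step 9: x = -2*(58) + (-2)*(122) + (2) = -358 — not what was recorded.
The audit stops at step 9: the recorded entry is wrong and should be x = -358.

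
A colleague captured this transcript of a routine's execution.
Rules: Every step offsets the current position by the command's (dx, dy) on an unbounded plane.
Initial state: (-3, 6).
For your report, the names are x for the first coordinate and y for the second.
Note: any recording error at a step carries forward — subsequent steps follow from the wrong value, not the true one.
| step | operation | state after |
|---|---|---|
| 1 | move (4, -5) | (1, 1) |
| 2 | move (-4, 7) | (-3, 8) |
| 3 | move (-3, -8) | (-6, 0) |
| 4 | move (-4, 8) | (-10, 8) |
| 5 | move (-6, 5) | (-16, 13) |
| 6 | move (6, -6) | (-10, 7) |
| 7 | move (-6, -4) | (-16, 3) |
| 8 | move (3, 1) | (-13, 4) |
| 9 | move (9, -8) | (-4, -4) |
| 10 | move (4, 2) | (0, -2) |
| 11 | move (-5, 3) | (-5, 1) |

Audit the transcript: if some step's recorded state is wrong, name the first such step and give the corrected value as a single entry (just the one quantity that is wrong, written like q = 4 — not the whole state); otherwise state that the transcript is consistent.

no error

Step 1: x = -3 + (4) = 1, y = 6 + (-5) = 1 — consistent with the transcript.
Step 2: x = 1 + (-4) = -3, y = 1 + (7) = 8 — verified.
Step 3: x = -3 + (-3) = -6, y = 8 + (-8) = 0 — in agreement.
Step 4: x = -6 + (-4) = -10, y = 0 + (8) = 8 — same as recorded.
Step 5: x = -10 + (-6) = -16, y = 8 + (5) = 13 — exactly as logged.
Step 6: x = -16 + (6) = -10, y = 13 + (-6) = 7 — verified.
Step 7: x = -10 + (-6) = -16, y = 7 + (-4) = 3 — exactly as logged.
Step 8: x = -16 + (3) = -13, y = 3 + (1) = 4 — checks out.
Step 9: x = -13 + (9) = -4, y = 4 + (-8) = -4 — checks out.
Step 10: x = -4 + (4) = 0, y = -4 + (2) = -2 — confirmed correct.
Step 11: x = 0 + (-5) = -5, y = -2 + (3) = 1 — checks out.
Each recorded entry agrees with the recomputation.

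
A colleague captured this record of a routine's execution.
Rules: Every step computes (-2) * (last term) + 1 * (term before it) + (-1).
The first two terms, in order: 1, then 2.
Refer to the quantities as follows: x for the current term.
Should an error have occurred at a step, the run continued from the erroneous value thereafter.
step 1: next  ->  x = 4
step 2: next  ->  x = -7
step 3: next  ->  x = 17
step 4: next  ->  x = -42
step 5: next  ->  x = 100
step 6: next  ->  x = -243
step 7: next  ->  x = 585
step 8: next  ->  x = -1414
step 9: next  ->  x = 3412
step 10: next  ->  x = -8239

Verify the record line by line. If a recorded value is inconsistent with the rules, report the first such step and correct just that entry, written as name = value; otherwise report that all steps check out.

step 1: x = -2*(2) + (1)*(1) + (-1) = -4 -> the recorded entry deviates here
Conclusion: step 1 carries the first error; the entry should be x = -4.

step 1, x = -4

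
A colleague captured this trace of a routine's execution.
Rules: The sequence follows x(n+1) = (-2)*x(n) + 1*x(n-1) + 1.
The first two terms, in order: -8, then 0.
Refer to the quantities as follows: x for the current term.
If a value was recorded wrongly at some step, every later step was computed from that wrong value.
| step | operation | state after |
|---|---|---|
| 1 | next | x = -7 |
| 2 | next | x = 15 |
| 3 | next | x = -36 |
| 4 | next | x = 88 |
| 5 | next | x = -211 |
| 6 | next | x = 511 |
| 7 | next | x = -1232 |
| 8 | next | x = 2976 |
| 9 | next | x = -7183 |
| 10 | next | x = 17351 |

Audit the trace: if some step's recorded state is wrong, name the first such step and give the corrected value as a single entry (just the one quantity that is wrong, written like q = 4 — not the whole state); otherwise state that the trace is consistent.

step 10, x = 17343

step 1: x = -2*(0) + (1)*(-8) + (1) = -7 -> exactly as logged
step 2: x = -2*(-7) + (1)*(0) + (1) = 15 -> confirmed correct
step 3: x = -2*(15) + (1)*(-7) + (1) = -36 -> exactly as logged
step 4: x = -2*(-36) + (1)*(15) + (1) = 88 -> same as recorded
step 5: x = -2*(88) + (1)*(-36) + (1) = -211 -> checks out
step 6: x = -2*(-211) + (1)*(88) + (1) = 511 -> matches
step 7: x = -2*(511) + (1)*(-211) + (1) = -1232 -> no discrepancy
step 8: x = -2*(-1232) + (1)*(511) + (1) = 2976 -> agrees with the trace
step 9: x = -2*(2976) + (1)*(-1232) + (1) = -7183 -> confirmed correct
step 10: x = -2*(-7183) + (1)*(2976) + (1) = 17343 -> the trace disagrees here
That makes step 10 the first incorrect line — x = 17343 is what it should show.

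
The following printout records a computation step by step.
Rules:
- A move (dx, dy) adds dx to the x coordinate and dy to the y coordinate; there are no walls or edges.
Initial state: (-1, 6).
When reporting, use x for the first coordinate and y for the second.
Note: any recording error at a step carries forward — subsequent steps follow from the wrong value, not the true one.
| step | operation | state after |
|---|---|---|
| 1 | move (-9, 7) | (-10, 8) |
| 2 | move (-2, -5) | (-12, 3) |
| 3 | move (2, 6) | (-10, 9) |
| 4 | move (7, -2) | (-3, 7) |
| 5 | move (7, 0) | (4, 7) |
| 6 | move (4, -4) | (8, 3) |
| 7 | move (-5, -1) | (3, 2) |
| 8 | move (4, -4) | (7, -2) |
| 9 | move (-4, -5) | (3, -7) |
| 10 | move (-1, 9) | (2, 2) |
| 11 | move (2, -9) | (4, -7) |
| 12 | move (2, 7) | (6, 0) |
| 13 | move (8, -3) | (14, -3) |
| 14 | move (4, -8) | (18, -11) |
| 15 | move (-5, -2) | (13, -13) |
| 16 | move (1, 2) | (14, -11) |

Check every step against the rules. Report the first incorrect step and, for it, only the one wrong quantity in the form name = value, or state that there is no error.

1. x = -1 + (-9) = -10, y = 6 + (7) = 13 (the printout has a different value)
First incorrect step: 1; the correct value is y = 13.

step 1, y = 13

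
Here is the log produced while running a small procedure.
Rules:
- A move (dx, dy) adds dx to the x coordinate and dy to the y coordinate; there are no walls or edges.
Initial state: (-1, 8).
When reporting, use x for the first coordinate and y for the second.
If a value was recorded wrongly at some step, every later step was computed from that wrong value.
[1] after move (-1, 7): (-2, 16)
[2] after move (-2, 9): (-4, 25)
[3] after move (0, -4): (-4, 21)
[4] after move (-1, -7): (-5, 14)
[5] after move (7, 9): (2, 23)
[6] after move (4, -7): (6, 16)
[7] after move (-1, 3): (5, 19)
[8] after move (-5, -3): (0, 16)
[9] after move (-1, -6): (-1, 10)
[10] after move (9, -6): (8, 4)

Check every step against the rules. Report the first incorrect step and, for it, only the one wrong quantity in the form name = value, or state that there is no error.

step 1: x = -1 + (-1) = -2, y = 8 + (7) = 15 -> the entry is off here
First deviation found at step 1; the corrected entry is y = 15.

step 1, y = 15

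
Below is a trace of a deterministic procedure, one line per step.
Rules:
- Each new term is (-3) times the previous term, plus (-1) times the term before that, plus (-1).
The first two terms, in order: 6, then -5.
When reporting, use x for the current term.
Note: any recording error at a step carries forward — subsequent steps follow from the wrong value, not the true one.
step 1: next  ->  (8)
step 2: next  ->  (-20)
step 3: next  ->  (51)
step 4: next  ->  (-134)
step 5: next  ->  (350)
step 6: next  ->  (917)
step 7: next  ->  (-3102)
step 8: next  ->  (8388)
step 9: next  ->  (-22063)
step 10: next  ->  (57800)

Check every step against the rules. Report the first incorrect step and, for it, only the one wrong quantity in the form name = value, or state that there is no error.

step 6, x = -917

step 1: x = -3*(-5) + (-1)*(6) + (-1) = 8 -> same as recorded
step 2: x = -3*(8) + (-1)*(-5) + (-1) = -20 -> agrees with the trace
step 3: x = -3*(-20) + (-1)*(8) + (-1) = 51 -> confirmed correct
step 4: x = -3*(51) + (-1)*(-20) + (-1) = -134 -> confirmed correct
step 5: x = -3*(-134) + (-1)*(51) + (-1) = 350 -> in agreement
step 6: x = -3*(350) + (-1)*(-134) + (-1) = -917 -> first mismatch against the trace
So the first discrepancy is step 6, where the right value is x = -917.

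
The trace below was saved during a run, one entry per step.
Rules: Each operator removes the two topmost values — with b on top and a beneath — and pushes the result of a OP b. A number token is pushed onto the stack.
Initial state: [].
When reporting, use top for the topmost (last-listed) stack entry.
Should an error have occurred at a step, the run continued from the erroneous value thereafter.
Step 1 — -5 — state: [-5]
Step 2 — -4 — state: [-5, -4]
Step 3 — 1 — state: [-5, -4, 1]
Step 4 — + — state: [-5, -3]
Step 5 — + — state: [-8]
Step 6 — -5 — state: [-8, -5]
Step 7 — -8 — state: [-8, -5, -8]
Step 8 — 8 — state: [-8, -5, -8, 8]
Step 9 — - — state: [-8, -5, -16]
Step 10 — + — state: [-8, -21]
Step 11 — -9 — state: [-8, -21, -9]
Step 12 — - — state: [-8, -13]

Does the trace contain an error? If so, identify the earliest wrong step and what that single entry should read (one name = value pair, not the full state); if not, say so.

Recomputing the run from the initial state:
step 1: [-5]
step 2: [-5, -4]
step 3: [-5, -4, 1]
step 4: [-5, -3]
step 5: [-8]
step 6: [-8, -5]
step 7: [-8, -5, -8]
step 8: [-8, -5, -8, 8]
step 9: [-8, -5, -16]
step 10: [-8, -21]
step 11: [-8, -21, -9]
step 12: [-8, -12]
The first disagreement with the trace is at step 12, where the value should be top = -12.

step 12, top = -12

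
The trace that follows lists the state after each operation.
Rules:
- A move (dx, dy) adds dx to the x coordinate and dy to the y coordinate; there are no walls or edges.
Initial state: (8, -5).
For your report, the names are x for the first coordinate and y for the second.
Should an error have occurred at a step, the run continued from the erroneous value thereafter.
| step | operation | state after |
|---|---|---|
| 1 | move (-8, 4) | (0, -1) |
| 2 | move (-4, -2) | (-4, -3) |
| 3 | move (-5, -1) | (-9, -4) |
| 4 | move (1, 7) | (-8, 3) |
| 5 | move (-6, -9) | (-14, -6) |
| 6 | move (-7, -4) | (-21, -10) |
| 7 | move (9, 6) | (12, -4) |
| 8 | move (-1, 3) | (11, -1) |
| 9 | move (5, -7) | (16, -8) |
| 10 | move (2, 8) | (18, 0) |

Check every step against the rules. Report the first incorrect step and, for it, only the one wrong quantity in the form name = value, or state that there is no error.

Recomputing the run from the initial state:
step 1: x = 0, y = -1
step 2: x = -4, y = -3
step 3: x = -9, y = -4
step 4: x = -8, y = 3
step 5: x = -14, y = -6
step 6: x = -21, y = -10
step 7: x = -12, y = -4
step 8: x = -13, y = -1
step 9: x = -8, y = -8
step 10: x = -6, y = 0
The first disagreement with the trace is at step 7, where the value should be x = -12.

step 7, x = -12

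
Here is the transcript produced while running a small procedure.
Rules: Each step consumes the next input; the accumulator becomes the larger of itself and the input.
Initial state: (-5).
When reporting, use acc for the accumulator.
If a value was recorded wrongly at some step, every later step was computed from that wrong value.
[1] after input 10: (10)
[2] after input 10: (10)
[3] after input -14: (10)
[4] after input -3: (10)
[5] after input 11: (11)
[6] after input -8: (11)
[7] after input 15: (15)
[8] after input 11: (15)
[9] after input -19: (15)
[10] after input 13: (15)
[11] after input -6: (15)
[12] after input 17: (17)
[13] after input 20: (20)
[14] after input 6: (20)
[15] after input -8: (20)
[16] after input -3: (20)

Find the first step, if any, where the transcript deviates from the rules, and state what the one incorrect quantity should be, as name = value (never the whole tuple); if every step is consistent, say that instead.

no error

step 1: acc = max(-5, 10) = 10 -> agrees with the transcript
step 2: acc = max(10, 10) = 10 -> verified
step 3: acc = max(10, -14) = 10 -> no discrepancy
step 4: acc = max(10, -3) = 10 -> agrees with the transcript
step 5: acc = max(10, 11) = 11 -> verified
step 6: acc = max(11, -8) = 11 -> verified
step 7: acc = max(11, 15) = 15 -> in agreement
step 8: acc = max(15, 11) = 15 -> matches
step 9: acc = max(15, -19) = 15 -> checks out
step 10: acc = max(15, 13) = 15 -> consistent with the transcript
step 11: acc = max(15, -6) = 15 -> exactly as logged
step 12: acc = max(15, 17) = 17 -> no discrepancy
step 13: acc = max(17, 20) = 20 -> consistent with the transcript
step 14: acc = max(20, 6) = 20 -> no discrepancy
step 15: acc = max(20, -8) = 20 -> same as recorded
step 16: acc = max(20, -3) = 20 -> consistent with the transcript
Nothing is out of place; the run is error-free.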